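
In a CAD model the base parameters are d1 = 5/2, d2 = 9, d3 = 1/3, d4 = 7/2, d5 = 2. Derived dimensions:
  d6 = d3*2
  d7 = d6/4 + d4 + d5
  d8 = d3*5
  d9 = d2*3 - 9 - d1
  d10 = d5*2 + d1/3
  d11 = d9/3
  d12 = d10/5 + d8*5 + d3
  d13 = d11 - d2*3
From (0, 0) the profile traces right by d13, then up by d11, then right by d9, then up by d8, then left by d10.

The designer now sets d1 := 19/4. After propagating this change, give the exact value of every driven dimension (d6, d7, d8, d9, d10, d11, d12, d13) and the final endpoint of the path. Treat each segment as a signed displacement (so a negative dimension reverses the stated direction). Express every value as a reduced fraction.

d6 = 2/3
d7 = 17/3
d8 = 5/3
d9 = 53/4
d10 = 67/12
d11 = 53/12
d12 = 587/60
d13 = -271/12
endpoint = (-179/12, 73/12)

Apply edit: d1 := 19/4
  d6 = d3*2 = 2/3
  d7 = d6/4 + d4 + d5 = 17/3
  d8 = d3*5 = 5/3
  d9 = d2*3 - 9 - d1 = 53/4
  d10 = d5*2 + d1/3 = 67/12
  d11 = d9/3 = 53/12
  d12 = d10/5 + d8*5 + d3 = 587/60
  d13 = d11 - d2*3 = -271/12
Walk from origin (0, 0):
  seg 1: right by d13 = -271/12 → (-271/12, 0)
  seg 2: up by d11 = 53/12 → (-271/12, 53/12)
  seg 3: right by d9 = 53/4 → (-28/3, 53/12)
  seg 4: up by d8 = 5/3 → (-28/3, 73/12)
  seg 5: left by d10 = 67/12 → (-179/12, 73/12)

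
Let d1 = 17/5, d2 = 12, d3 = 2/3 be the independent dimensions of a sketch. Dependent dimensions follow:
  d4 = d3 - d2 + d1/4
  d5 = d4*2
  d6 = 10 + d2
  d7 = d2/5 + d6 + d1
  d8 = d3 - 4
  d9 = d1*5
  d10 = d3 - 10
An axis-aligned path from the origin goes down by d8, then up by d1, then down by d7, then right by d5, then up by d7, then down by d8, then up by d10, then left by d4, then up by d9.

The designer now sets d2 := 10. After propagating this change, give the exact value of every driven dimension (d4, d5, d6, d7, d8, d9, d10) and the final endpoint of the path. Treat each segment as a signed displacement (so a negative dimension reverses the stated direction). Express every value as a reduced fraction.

d4 = -509/60
d5 = -509/30
d6 = 20
d7 = 127/5
d8 = -10/3
d9 = 17
d10 = -28/3
endpoint = (-509/60, 266/15)

Apply edit: d2 := 10
  d4 = d3 - d2 + d1/4 = -509/60
  d5 = d4*2 = -509/30
  d6 = 10 + d2 = 20
  d7 = d2/5 + d6 + d1 = 127/5
  d8 = d3 - 4 = -10/3
  d9 = d1*5 = 17
  d10 = d3 - 10 = -28/3
Walk from origin (0, 0):
  seg 1: down by d8 = -10/3 → (0, 10/3)
  seg 2: up by d1 = 17/5 → (0, 101/15)
  seg 3: down by d7 = 127/5 → (0, -56/3)
  seg 4: right by d5 = -509/30 → (-509/30, -56/3)
  seg 5: up by d7 = 127/5 → (-509/30, 101/15)
  seg 6: down by d8 = -10/3 → (-509/30, 151/15)
  seg 7: up by d10 = -28/3 → (-509/30, 11/15)
  seg 8: left by d4 = -509/60 → (-509/60, 11/15)
  seg 9: up by d9 = 17 → (-509/60, 266/15)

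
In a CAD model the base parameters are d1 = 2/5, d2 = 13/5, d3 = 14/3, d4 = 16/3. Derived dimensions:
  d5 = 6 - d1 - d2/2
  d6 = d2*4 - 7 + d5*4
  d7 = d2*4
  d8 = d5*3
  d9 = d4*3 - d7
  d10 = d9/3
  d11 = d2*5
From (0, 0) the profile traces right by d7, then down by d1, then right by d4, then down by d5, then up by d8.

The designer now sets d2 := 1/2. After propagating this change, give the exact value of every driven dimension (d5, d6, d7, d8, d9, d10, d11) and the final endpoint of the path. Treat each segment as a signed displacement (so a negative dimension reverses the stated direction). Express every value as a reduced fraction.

Apply edit: d2 := 1/2
  d5 = 6 - d1 - d2/2 = 107/20
  d6 = d2*4 - 7 + d5*4 = 82/5
  d7 = d2*4 = 2
  d8 = d5*3 = 321/20
  d9 = d4*3 - d7 = 14
  d10 = d9/3 = 14/3
  d11 = d2*5 = 5/2
Walk from origin (0, 0):
  seg 1: right by d7 = 2 → (2, 0)
  seg 2: down by d1 = 2/5 → (2, -2/5)
  seg 3: right by d4 = 16/3 → (22/3, -2/5)
  seg 4: down by d5 = 107/20 → (22/3, -23/4)
  seg 5: up by d8 = 321/20 → (22/3, 103/10)

d5 = 107/20
d6 = 82/5
d7 = 2
d8 = 321/20
d9 = 14
d10 = 14/3
d11 = 5/2
endpoint = (22/3, 103/10)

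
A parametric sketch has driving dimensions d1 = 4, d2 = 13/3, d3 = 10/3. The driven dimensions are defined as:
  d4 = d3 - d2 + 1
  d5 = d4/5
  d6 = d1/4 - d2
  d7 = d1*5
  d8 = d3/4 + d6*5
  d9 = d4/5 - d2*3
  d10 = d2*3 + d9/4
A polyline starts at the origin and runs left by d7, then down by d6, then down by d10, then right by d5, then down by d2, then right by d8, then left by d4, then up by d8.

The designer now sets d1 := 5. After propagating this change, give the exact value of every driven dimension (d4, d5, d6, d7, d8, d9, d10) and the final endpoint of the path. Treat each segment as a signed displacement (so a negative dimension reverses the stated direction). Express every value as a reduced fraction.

Apply edit: d1 := 5
  d4 = d3 - d2 + 1 = 0
  d5 = d4/5 = 0
  d6 = d1/4 - d2 = -37/12
  d7 = d1*5 = 25
  d8 = d3/4 + d6*5 = -175/12
  d9 = d4/5 - d2*3 = -13
  d10 = d2*3 + d9/4 = 39/4
Walk from origin (0, 0):
  seg 1: left by d7 = 25 → (-25, 0)
  seg 2: down by d6 = -37/12 → (-25, 37/12)
  seg 3: down by d10 = 39/4 → (-25, -20/3)
  seg 4: right by d5 = 0 → (-25, -20/3)
  seg 5: down by d2 = 13/3 → (-25, -11)
  seg 6: right by d8 = -175/12 → (-475/12, -11)
  seg 7: left by d4 = 0 → (-475/12, -11)
  seg 8: up by d8 = -175/12 → (-475/12, -307/12)

d4 = 0
d5 = 0
d6 = -37/12
d7 = 25
d8 = -175/12
d9 = -13
d10 = 39/4
endpoint = (-475/12, -307/12)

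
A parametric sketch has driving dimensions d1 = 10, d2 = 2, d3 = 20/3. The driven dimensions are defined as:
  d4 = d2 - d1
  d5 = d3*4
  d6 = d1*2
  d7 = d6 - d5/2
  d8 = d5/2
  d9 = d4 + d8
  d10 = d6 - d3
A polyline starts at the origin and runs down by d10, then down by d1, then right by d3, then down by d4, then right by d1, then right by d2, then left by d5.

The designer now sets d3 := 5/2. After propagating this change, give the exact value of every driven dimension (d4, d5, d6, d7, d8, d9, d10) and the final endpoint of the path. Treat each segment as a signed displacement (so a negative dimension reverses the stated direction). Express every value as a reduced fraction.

Apply edit: d3 := 5/2
  d4 = d2 - d1 = -8
  d5 = d3*4 = 10
  d6 = d1*2 = 20
  d7 = d6 - d5/2 = 15
  d8 = d5/2 = 5
  d9 = d4 + d8 = -3
  d10 = d6 - d3 = 35/2
Walk from origin (0, 0):
  seg 1: down by d10 = 35/2 → (0, -35/2)
  seg 2: down by d1 = 10 → (0, -55/2)
  seg 3: right by d3 = 5/2 → (5/2, -55/2)
  seg 4: down by d4 = -8 → (5/2, -39/2)
  seg 5: right by d1 = 10 → (25/2, -39/2)
  seg 6: right by d2 = 2 → (29/2, -39/2)
  seg 7: left by d5 = 10 → (9/2, -39/2)

d4 = -8
d5 = 10
d6 = 20
d7 = 15
d8 = 5
d9 = -3
d10 = 35/2
endpoint = (9/2, -39/2)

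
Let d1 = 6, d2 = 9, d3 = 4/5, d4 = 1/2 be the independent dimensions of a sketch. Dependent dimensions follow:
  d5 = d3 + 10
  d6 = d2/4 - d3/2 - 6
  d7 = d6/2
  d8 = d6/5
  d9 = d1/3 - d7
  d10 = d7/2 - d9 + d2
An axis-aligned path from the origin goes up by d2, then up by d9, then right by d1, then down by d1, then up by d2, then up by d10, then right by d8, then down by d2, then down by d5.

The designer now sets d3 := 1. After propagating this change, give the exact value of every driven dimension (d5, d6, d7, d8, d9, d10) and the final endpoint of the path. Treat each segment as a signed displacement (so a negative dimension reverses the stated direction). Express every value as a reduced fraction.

d5 = 11
d6 = -17/4
d7 = -17/8
d8 = -17/20
d9 = 33/8
d10 = 61/16
endpoint = (103/20, -1/16)

Apply edit: d3 := 1
  d5 = d3 + 10 = 11
  d6 = d2/4 - d3/2 - 6 = -17/4
  d7 = d6/2 = -17/8
  d8 = d6/5 = -17/20
  d9 = d1/3 - d7 = 33/8
  d10 = d7/2 - d9 + d2 = 61/16
Walk from origin (0, 0):
  seg 1: up by d2 = 9 → (0, 9)
  seg 2: up by d9 = 33/8 → (0, 105/8)
  seg 3: right by d1 = 6 → (6, 105/8)
  seg 4: down by d1 = 6 → (6, 57/8)
  seg 5: up by d2 = 9 → (6, 129/8)
  seg 6: up by d10 = 61/16 → (6, 319/16)
  seg 7: right by d8 = -17/20 → (103/20, 319/16)
  seg 8: down by d2 = 9 → (103/20, 175/16)
  seg 9: down by d5 = 11 → (103/20, -1/16)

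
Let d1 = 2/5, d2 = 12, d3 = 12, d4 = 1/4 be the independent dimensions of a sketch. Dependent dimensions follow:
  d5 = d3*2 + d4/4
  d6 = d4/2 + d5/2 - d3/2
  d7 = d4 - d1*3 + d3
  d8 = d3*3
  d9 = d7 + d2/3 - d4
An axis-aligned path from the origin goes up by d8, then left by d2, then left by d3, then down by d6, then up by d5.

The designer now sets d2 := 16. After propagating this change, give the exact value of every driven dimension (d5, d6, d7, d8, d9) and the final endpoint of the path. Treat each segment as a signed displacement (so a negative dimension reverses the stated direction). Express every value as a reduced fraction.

d5 = 385/16
d6 = 197/32
d7 = 221/20
d8 = 36
d9 = 242/15
endpoint = (-28, 1725/32)

Apply edit: d2 := 16
  d5 = d3*2 + d4/4 = 385/16
  d6 = d4/2 + d5/2 - d3/2 = 197/32
  d7 = d4 - d1*3 + d3 = 221/20
  d8 = d3*3 = 36
  d9 = d7 + d2/3 - d4 = 242/15
Walk from origin (0, 0):
  seg 1: up by d8 = 36 → (0, 36)
  seg 2: left by d2 = 16 → (-16, 36)
  seg 3: left by d3 = 12 → (-28, 36)
  seg 4: down by d6 = 197/32 → (-28, 955/32)
  seg 5: up by d5 = 385/16 → (-28, 1725/32)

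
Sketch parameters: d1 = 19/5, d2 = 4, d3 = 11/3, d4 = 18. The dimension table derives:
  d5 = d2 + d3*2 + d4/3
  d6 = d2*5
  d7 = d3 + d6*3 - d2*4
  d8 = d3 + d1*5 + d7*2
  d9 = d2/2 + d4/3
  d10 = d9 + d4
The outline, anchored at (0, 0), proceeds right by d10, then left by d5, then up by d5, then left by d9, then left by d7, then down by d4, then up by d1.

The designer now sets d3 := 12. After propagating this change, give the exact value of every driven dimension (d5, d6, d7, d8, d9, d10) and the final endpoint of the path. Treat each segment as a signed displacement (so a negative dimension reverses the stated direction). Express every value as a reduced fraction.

d5 = 34
d6 = 20
d7 = 56
d8 = 143
d9 = 8
d10 = 26
endpoint = (-72, 99/5)

Apply edit: d3 := 12
  d5 = d2 + d3*2 + d4/3 = 34
  d6 = d2*5 = 20
  d7 = d3 + d6*3 - d2*4 = 56
  d8 = d3 + d1*5 + d7*2 = 143
  d9 = d2/2 + d4/3 = 8
  d10 = d9 + d4 = 26
Walk from origin (0, 0):
  seg 1: right by d10 = 26 → (26, 0)
  seg 2: left by d5 = 34 → (-8, 0)
  seg 3: up by d5 = 34 → (-8, 34)
  seg 4: left by d9 = 8 → (-16, 34)
  seg 5: left by d7 = 56 → (-72, 34)
  seg 6: down by d4 = 18 → (-72, 16)
  seg 7: up by d1 = 19/5 → (-72, 99/5)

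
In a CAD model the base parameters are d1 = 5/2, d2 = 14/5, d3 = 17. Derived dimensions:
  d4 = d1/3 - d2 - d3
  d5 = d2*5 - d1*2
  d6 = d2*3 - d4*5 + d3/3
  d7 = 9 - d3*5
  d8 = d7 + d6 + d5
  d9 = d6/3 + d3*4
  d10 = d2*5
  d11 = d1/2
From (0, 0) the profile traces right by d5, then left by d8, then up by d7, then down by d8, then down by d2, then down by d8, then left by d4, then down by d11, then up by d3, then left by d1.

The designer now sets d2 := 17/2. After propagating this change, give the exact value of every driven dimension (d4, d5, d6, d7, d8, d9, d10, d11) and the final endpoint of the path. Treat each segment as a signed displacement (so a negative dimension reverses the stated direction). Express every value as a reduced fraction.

Apply edit: d2 := 17/2
  d4 = d1/3 - d2 - d3 = -74/3
  d5 = d2*5 - d1*2 = 75/2
  d6 = d2*3 - d4*5 + d3/3 = 309/2
  d7 = 9 - d3*5 = -76
  d8 = d7 + d6 + d5 = 116
  d9 = d6/3 + d3*4 = 239/2
  d10 = d2*5 = 85/2
  d11 = d1/2 = 5/4
Walk from origin (0, 0):
  seg 1: right by d5 = 75/2 → (75/2, 0)
  seg 2: left by d8 = 116 → (-157/2, 0)
  seg 3: up by d7 = -76 → (-157/2, -76)
  seg 4: down by d8 = 116 → (-157/2, -192)
  seg 5: down by d2 = 17/2 → (-157/2, -401/2)
  seg 6: down by d8 = 116 → (-157/2, -633/2)
  seg 7: left by d4 = -74/3 → (-323/6, -633/2)
  seg 8: down by d11 = 5/4 → (-323/6, -1271/4)
  seg 9: up by d3 = 17 → (-323/6, -1203/4)
  seg 10: left by d1 = 5/2 → (-169/3, -1203/4)

d4 = -74/3
d5 = 75/2
d6 = 309/2
d7 = -76
d8 = 116
d9 = 239/2
d10 = 85/2
d11 = 5/4
endpoint = (-169/3, -1203/4)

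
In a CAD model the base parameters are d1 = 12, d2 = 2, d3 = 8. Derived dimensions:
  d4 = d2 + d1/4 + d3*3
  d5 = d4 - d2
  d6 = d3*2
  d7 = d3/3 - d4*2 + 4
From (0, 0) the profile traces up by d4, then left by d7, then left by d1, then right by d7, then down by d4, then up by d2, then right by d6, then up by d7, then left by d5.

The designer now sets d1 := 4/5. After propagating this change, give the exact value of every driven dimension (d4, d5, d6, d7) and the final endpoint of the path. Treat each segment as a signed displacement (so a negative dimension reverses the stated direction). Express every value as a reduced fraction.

Apply edit: d1 := 4/5
  d4 = d2 + d1/4 + d3*3 = 131/5
  d5 = d4 - d2 = 121/5
  d6 = d3*2 = 16
  d7 = d3/3 - d4*2 + 4 = -686/15
Walk from origin (0, 0):
  seg 1: up by d4 = 131/5 → (0, 131/5)
  seg 2: left by d7 = -686/15 → (686/15, 131/5)
  seg 3: left by d1 = 4/5 → (674/15, 131/5)
  seg 4: right by d7 = -686/15 → (-4/5, 131/5)
  seg 5: down by d4 = 131/5 → (-4/5, 0)
  seg 6: up by d2 = 2 → (-4/5, 2)
  seg 7: right by d6 = 16 → (76/5, 2)
  seg 8: up by d7 = -686/15 → (76/5, -656/15)
  seg 9: left by d5 = 121/5 → (-9, -656/15)

d4 = 131/5
d5 = 121/5
d6 = 16
d7 = -686/15
endpoint = (-9, -656/15)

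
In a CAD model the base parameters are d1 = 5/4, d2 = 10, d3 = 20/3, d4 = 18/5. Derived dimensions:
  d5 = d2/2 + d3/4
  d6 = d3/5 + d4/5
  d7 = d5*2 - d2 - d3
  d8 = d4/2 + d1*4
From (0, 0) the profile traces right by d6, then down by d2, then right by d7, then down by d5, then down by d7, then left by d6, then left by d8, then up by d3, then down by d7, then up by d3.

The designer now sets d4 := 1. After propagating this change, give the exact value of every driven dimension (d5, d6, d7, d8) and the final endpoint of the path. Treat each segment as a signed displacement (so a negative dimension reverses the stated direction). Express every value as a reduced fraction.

d5 = 20/3
d6 = 23/15
d7 = -10/3
d8 = 11/2
endpoint = (-53/6, 10/3)

Apply edit: d4 := 1
  d5 = d2/2 + d3/4 = 20/3
  d6 = d3/5 + d4/5 = 23/15
  d7 = d5*2 - d2 - d3 = -10/3
  d8 = d4/2 + d1*4 = 11/2
Walk from origin (0, 0):
  seg 1: right by d6 = 23/15 → (23/15, 0)
  seg 2: down by d2 = 10 → (23/15, -10)
  seg 3: right by d7 = -10/3 → (-9/5, -10)
  seg 4: down by d5 = 20/3 → (-9/5, -50/3)
  seg 5: down by d7 = -10/3 → (-9/5, -40/3)
  seg 6: left by d6 = 23/15 → (-10/3, -40/3)
  seg 7: left by d8 = 11/2 → (-53/6, -40/3)
  seg 8: up by d3 = 20/3 → (-53/6, -20/3)
  seg 9: down by d7 = -10/3 → (-53/6, -10/3)
  seg 10: up by d3 = 20/3 → (-53/6, 10/3)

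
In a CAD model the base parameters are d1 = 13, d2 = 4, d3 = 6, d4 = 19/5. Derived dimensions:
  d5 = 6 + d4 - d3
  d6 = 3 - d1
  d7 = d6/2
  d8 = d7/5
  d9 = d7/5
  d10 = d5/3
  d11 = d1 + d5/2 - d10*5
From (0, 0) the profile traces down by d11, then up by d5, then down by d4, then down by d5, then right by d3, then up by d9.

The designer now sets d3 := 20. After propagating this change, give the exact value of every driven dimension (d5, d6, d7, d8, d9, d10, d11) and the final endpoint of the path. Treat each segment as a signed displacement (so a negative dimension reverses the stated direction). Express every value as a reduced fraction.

Apply edit: d3 := 20
  d5 = 6 + d4 - d3 = -51/5
  d6 = 3 - d1 = -10
  d7 = d6/2 = -5
  d8 = d7/5 = -1
  d9 = d7/5 = -1
  d10 = d5/3 = -17/5
  d11 = d1 + d5/2 - d10*5 = 249/10
Walk from origin (0, 0):
  seg 1: down by d11 = 249/10 → (0, -249/10)
  seg 2: up by d5 = -51/5 → (0, -351/10)
  seg 3: down by d4 = 19/5 → (0, -389/10)
  seg 4: down by d5 = -51/5 → (0, -287/10)
  seg 5: right by d3 = 20 → (20, -287/10)
  seg 6: up by d9 = -1 → (20, -297/10)

d5 = -51/5
d6 = -10
d7 = -5
d8 = -1
d9 = -1
d10 = -17/5
d11 = 249/10
endpoint = (20, -297/10)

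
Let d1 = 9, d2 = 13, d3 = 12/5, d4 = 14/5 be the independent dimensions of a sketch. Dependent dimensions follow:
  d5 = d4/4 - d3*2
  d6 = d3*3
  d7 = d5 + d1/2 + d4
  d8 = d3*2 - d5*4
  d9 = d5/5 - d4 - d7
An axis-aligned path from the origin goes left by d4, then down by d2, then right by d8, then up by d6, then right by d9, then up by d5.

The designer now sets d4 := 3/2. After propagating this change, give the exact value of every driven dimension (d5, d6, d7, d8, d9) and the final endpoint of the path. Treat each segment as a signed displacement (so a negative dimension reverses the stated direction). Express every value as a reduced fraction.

d5 = -177/40
d6 = 36/5
d7 = 63/40
d8 = 45/2
d9 = -99/25
endpoint = (426/25, -409/40)

Apply edit: d4 := 3/2
  d5 = d4/4 - d3*2 = -177/40
  d6 = d3*3 = 36/5
  d7 = d5 + d1/2 + d4 = 63/40
  d8 = d3*2 - d5*4 = 45/2
  d9 = d5/5 - d4 - d7 = -99/25
Walk from origin (0, 0):
  seg 1: left by d4 = 3/2 → (-3/2, 0)
  seg 2: down by d2 = 13 → (-3/2, -13)
  seg 3: right by d8 = 45/2 → (21, -13)
  seg 4: up by d6 = 36/5 → (21, -29/5)
  seg 5: right by d9 = -99/25 → (426/25, -29/5)
  seg 6: up by d5 = -177/40 → (426/25, -409/40)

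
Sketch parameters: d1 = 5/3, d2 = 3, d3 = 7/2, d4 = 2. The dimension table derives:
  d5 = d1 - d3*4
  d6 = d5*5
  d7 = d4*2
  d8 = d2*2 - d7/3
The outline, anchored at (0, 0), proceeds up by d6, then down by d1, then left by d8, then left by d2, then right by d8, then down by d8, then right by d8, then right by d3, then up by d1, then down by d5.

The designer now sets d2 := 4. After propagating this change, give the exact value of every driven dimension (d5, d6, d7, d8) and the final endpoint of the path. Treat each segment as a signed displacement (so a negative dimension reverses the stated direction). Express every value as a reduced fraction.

d5 = -37/3
d6 = -185/3
d7 = 4
d8 = 20/3
endpoint = (37/6, -56)

Apply edit: d2 := 4
  d5 = d1 - d3*4 = -37/3
  d6 = d5*5 = -185/3
  d7 = d4*2 = 4
  d8 = d2*2 - d7/3 = 20/3
Walk from origin (0, 0):
  seg 1: up by d6 = -185/3 → (0, -185/3)
  seg 2: down by d1 = 5/3 → (0, -190/3)
  seg 3: left by d8 = 20/3 → (-20/3, -190/3)
  seg 4: left by d2 = 4 → (-32/3, -190/3)
  seg 5: right by d8 = 20/3 → (-4, -190/3)
  seg 6: down by d8 = 20/3 → (-4, -70)
  seg 7: right by d8 = 20/3 → (8/3, -70)
  seg 8: right by d3 = 7/2 → (37/6, -70)
  seg 9: up by d1 = 5/3 → (37/6, -205/3)
  seg 10: down by d5 = -37/3 → (37/6, -56)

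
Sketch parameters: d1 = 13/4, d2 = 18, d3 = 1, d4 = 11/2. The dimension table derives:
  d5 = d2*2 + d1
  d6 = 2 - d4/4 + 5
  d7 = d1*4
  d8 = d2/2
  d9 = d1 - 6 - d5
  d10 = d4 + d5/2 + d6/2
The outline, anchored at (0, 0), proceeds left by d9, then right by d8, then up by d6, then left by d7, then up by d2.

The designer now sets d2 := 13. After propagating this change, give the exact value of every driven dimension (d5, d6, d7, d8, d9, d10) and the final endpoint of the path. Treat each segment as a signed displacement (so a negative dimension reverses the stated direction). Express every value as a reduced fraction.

d5 = 117/4
d6 = 45/8
d7 = 13
d8 = 13/2
d9 = -32
d10 = 367/16
endpoint = (51/2, 149/8)

Apply edit: d2 := 13
  d5 = d2*2 + d1 = 117/4
  d6 = 2 - d4/4 + 5 = 45/8
  d7 = d1*4 = 13
  d8 = d2/2 = 13/2
  d9 = d1 - 6 - d5 = -32
  d10 = d4 + d5/2 + d6/2 = 367/16
Walk from origin (0, 0):
  seg 1: left by d9 = -32 → (32, 0)
  seg 2: right by d8 = 13/2 → (77/2, 0)
  seg 3: up by d6 = 45/8 → (77/2, 45/8)
  seg 4: left by d7 = 13 → (51/2, 45/8)
  seg 5: up by d2 = 13 → (51/2, 149/8)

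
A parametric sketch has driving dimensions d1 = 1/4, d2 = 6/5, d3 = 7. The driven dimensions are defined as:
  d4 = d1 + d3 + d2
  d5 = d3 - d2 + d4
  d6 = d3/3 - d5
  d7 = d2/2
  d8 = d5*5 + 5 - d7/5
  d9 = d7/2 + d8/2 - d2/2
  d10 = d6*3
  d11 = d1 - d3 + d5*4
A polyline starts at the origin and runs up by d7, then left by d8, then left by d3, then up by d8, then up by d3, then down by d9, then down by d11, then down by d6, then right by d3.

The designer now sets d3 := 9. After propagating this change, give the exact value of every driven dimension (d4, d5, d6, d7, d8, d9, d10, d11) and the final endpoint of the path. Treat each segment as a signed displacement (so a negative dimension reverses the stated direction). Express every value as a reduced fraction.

d4 = 209/20
d5 = 73/4
d6 = -61/4
d7 = 3/5
d8 = 9613/100
d9 = 9553/200
d10 = -183/4
d11 = 257/4
endpoint = (-9613/100, 1793/200)

Apply edit: d3 := 9
  d4 = d1 + d3 + d2 = 209/20
  d5 = d3 - d2 + d4 = 73/4
  d6 = d3/3 - d5 = -61/4
  d7 = d2/2 = 3/5
  d8 = d5*5 + 5 - d7/5 = 9613/100
  d9 = d7/2 + d8/2 - d2/2 = 9553/200
  d10 = d6*3 = -183/4
  d11 = d1 - d3 + d5*4 = 257/4
Walk from origin (0, 0):
  seg 1: up by d7 = 3/5 → (0, 3/5)
  seg 2: left by d8 = 9613/100 → (-9613/100, 3/5)
  seg 3: left by d3 = 9 → (-10513/100, 3/5)
  seg 4: up by d8 = 9613/100 → (-10513/100, 9673/100)
  seg 5: up by d3 = 9 → (-10513/100, 10573/100)
  seg 6: down by d9 = 9553/200 → (-10513/100, 11593/200)
  seg 7: down by d11 = 257/4 → (-10513/100, -1257/200)
  seg 8: down by d6 = -61/4 → (-10513/100, 1793/200)
  seg 9: right by d3 = 9 → (-9613/100, 1793/200)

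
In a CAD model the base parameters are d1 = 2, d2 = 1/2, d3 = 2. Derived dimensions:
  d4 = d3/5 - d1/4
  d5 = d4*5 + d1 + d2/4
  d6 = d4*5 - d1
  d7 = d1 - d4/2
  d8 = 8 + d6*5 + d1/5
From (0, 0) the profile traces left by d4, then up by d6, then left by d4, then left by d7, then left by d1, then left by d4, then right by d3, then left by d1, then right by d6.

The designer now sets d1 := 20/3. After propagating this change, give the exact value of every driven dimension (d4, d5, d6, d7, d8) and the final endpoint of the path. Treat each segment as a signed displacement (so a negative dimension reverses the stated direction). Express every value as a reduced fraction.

Apply edit: d1 := 20/3
  d4 = d3/5 - d1/4 = -19/15
  d5 = d4*5 + d1 + d2/4 = 11/24
  d6 = d4*5 - d1 = -13
  d7 = d1 - d4/2 = 73/10
  d8 = 8 + d6*5 + d1/5 = -167/3
Walk from origin (0, 0):
  seg 1: left by d4 = -19/15 → (19/15, 0)
  seg 2: up by d6 = -13 → (19/15, -13)
  seg 3: left by d4 = -19/15 → (38/15, -13)
  seg 4: left by d7 = 73/10 → (-143/30, -13)
  seg 5: left by d1 = 20/3 → (-343/30, -13)
  seg 6: left by d4 = -19/15 → (-61/6, -13)
  seg 7: right by d3 = 2 → (-49/6, -13)
  seg 8: left by d1 = 20/3 → (-89/6, -13)
  seg 9: right by d6 = -13 → (-167/6, -13)

d4 = -19/15
d5 = 11/24
d6 = -13
d7 = 73/10
d8 = -167/3
endpoint = (-167/6, -13)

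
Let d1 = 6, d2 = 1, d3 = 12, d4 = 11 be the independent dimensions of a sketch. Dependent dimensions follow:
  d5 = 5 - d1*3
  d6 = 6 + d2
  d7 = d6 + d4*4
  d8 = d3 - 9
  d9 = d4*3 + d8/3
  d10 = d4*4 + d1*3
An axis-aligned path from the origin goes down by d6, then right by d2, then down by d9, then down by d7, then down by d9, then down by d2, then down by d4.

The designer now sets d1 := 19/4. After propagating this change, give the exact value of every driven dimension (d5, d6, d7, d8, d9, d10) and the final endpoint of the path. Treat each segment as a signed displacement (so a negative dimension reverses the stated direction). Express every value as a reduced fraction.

d5 = -37/4
d6 = 7
d7 = 51
d8 = 3
d9 = 34
d10 = 233/4
endpoint = (1, -138)

Apply edit: d1 := 19/4
  d5 = 5 - d1*3 = -37/4
  d6 = 6 + d2 = 7
  d7 = d6 + d4*4 = 51
  d8 = d3 - 9 = 3
  d9 = d4*3 + d8/3 = 34
  d10 = d4*4 + d1*3 = 233/4
Walk from origin (0, 0):
  seg 1: down by d6 = 7 → (0, -7)
  seg 2: right by d2 = 1 → (1, -7)
  seg 3: down by d9 = 34 → (1, -41)
  seg 4: down by d7 = 51 → (1, -92)
  seg 5: down by d9 = 34 → (1, -126)
  seg 6: down by d2 = 1 → (1, -127)
  seg 7: down by d4 = 11 → (1, -138)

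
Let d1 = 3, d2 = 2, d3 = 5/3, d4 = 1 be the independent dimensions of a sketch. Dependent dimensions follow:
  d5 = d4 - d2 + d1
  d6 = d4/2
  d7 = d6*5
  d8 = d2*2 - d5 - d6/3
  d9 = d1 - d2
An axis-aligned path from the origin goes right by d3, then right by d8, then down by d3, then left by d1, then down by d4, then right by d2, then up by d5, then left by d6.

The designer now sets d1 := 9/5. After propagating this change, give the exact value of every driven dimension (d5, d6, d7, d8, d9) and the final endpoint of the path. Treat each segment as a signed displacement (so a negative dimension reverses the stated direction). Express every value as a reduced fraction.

d5 = 4/5
d6 = 1/2
d7 = 5/2
d8 = 91/30
d9 = -1/5
endpoint = (22/5, -28/15)

Apply edit: d1 := 9/5
  d5 = d4 - d2 + d1 = 4/5
  d6 = d4/2 = 1/2
  d7 = d6*5 = 5/2
  d8 = d2*2 - d5 - d6/3 = 91/30
  d9 = d1 - d2 = -1/5
Walk from origin (0, 0):
  seg 1: right by d3 = 5/3 → (5/3, 0)
  seg 2: right by d8 = 91/30 → (47/10, 0)
  seg 3: down by d3 = 5/3 → (47/10, -5/3)
  seg 4: left by d1 = 9/5 → (29/10, -5/3)
  seg 5: down by d4 = 1 → (29/10, -8/3)
  seg 6: right by d2 = 2 → (49/10, -8/3)
  seg 7: up by d5 = 4/5 → (49/10, -28/15)
  seg 8: left by d6 = 1/2 → (22/5, -28/15)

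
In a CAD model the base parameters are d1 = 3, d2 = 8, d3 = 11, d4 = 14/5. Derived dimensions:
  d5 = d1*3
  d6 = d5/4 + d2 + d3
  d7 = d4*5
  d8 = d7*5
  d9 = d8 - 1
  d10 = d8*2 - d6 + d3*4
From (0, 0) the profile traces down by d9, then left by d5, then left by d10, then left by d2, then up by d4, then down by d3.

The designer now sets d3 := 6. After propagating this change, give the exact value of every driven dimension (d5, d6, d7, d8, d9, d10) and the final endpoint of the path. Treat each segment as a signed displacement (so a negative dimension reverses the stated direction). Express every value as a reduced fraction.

Apply edit: d3 := 6
  d5 = d1*3 = 9
  d6 = d5/4 + d2 + d3 = 65/4
  d7 = d4*5 = 14
  d8 = d7*5 = 70
  d9 = d8 - 1 = 69
  d10 = d8*2 - d6 + d3*4 = 591/4
Walk from origin (0, 0):
  seg 1: down by d9 = 69 → (0, -69)
  seg 2: left by d5 = 9 → (-9, -69)
  seg 3: left by d10 = 591/4 → (-627/4, -69)
  seg 4: left by d2 = 8 → (-659/4, -69)
  seg 5: up by d4 = 14/5 → (-659/4, -331/5)
  seg 6: down by d3 = 6 → (-659/4, -361/5)

d5 = 9
d6 = 65/4
d7 = 14
d8 = 70
d9 = 69
d10 = 591/4
endpoint = (-659/4, -361/5)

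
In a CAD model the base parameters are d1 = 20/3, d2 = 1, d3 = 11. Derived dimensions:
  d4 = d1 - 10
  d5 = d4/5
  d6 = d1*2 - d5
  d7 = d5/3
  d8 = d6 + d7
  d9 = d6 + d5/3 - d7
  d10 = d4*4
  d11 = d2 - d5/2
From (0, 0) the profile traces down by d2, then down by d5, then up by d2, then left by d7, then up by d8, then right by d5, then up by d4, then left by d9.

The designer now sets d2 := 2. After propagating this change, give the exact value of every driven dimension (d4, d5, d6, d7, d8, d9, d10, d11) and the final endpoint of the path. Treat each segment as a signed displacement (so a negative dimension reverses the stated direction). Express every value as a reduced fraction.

Apply edit: d2 := 2
  d4 = d1 - 10 = -10/3
  d5 = d4/5 = -2/3
  d6 = d1*2 - d5 = 14
  d7 = d5/3 = -2/9
  d8 = d6 + d7 = 124/9
  d9 = d6 + d5/3 - d7 = 14
  d10 = d4*4 = -40/3
  d11 = d2 - d5/2 = 7/3
Walk from origin (0, 0):
  seg 1: down by d2 = 2 → (0, -2)
  seg 2: down by d5 = -2/3 → (0, -4/3)
  seg 3: up by d2 = 2 → (0, 2/3)
  seg 4: left by d7 = -2/9 → (2/9, 2/3)
  seg 5: up by d8 = 124/9 → (2/9, 130/9)
  seg 6: right by d5 = -2/3 → (-4/9, 130/9)
  seg 7: up by d4 = -10/3 → (-4/9, 100/9)
  seg 8: left by d9 = 14 → (-130/9, 100/9)

d4 = -10/3
d5 = -2/3
d6 = 14
d7 = -2/9
d8 = 124/9
d9 = 14
d10 = -40/3
d11 = 7/3
endpoint = (-130/9, 100/9)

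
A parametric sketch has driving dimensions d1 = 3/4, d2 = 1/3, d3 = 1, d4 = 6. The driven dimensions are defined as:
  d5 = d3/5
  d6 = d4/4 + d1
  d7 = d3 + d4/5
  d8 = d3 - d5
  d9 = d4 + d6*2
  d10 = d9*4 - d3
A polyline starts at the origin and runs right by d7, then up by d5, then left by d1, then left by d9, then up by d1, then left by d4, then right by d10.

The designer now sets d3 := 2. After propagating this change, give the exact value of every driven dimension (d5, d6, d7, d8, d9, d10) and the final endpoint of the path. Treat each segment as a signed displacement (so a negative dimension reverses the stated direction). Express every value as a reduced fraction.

d5 = 2/5
d6 = 9/4
d7 = 16/5
d8 = 8/5
d9 = 21/2
d10 = 40
endpoint = (519/20, 23/20)

Apply edit: d3 := 2
  d5 = d3/5 = 2/5
  d6 = d4/4 + d1 = 9/4
  d7 = d3 + d4/5 = 16/5
  d8 = d3 - d5 = 8/5
  d9 = d4 + d6*2 = 21/2
  d10 = d9*4 - d3 = 40
Walk from origin (0, 0):
  seg 1: right by d7 = 16/5 → (16/5, 0)
  seg 2: up by d5 = 2/5 → (16/5, 2/5)
  seg 3: left by d1 = 3/4 → (49/20, 2/5)
  seg 4: left by d9 = 21/2 → (-161/20, 2/5)
  seg 5: up by d1 = 3/4 → (-161/20, 23/20)
  seg 6: left by d4 = 6 → (-281/20, 23/20)
  seg 7: right by d10 = 40 → (519/20, 23/20)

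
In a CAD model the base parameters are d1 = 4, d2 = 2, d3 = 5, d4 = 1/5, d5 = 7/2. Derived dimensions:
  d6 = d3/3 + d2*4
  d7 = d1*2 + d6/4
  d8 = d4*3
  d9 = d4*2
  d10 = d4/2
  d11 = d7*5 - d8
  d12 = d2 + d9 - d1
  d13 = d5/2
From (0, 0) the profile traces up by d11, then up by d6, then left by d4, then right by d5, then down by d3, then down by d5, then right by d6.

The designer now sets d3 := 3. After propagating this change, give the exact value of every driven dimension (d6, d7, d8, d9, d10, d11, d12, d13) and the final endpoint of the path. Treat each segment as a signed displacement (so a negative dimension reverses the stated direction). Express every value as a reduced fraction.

Apply edit: d3 := 3
  d6 = d3/3 + d2*4 = 9
  d7 = d1*2 + d6/4 = 41/4
  d8 = d4*3 = 3/5
  d9 = d4*2 = 2/5
  d10 = d4/2 = 1/10
  d11 = d7*5 - d8 = 1013/20
  d12 = d2 + d9 - d1 = -8/5
  d13 = d5/2 = 7/4
Walk from origin (0, 0):
  seg 1: up by d11 = 1013/20 → (0, 1013/20)
  seg 2: up by d6 = 9 → (0, 1193/20)
  seg 3: left by d4 = 1/5 → (-1/5, 1193/20)
  seg 4: right by d5 = 7/2 → (33/10, 1193/20)
  seg 5: down by d3 = 3 → (33/10, 1133/20)
  seg 6: down by d5 = 7/2 → (33/10, 1063/20)
  seg 7: right by d6 = 9 → (123/10, 1063/20)

d6 = 9
d7 = 41/4
d8 = 3/5
d9 = 2/5
d10 = 1/10
d11 = 1013/20
d12 = -8/5
d13 = 7/4
endpoint = (123/10, 1063/20)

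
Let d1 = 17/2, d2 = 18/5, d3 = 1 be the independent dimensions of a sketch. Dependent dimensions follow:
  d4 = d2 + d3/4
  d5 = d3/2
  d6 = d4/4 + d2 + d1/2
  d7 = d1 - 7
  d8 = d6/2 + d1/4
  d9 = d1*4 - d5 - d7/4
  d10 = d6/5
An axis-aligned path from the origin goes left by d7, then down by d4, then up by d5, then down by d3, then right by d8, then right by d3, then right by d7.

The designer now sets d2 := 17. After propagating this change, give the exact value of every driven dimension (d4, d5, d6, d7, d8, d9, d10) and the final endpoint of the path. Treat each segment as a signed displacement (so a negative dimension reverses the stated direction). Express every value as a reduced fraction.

Apply edit: d2 := 17
  d4 = d2 + d3/4 = 69/4
  d5 = d3/2 = 1/2
  d6 = d4/4 + d2 + d1/2 = 409/16
  d7 = d1 - 7 = 3/2
  d8 = d6/2 + d1/4 = 477/32
  d9 = d1*4 - d5 - d7/4 = 265/8
  d10 = d6/5 = 409/80
Walk from origin (0, 0):
  seg 1: left by d7 = 3/2 → (-3/2, 0)
  seg 2: down by d4 = 69/4 → (-3/2, -69/4)
  seg 3: up by d5 = 1/2 → (-3/2, -67/4)
  seg 4: down by d3 = 1 → (-3/2, -71/4)
  seg 5: right by d8 = 477/32 → (429/32, -71/4)
  seg 6: right by d3 = 1 → (461/32, -71/4)
  seg 7: right by d7 = 3/2 → (509/32, -71/4)

d4 = 69/4
d5 = 1/2
d6 = 409/16
d7 = 3/2
d8 = 477/32
d9 = 265/8
d10 = 409/80
endpoint = (509/32, -71/4)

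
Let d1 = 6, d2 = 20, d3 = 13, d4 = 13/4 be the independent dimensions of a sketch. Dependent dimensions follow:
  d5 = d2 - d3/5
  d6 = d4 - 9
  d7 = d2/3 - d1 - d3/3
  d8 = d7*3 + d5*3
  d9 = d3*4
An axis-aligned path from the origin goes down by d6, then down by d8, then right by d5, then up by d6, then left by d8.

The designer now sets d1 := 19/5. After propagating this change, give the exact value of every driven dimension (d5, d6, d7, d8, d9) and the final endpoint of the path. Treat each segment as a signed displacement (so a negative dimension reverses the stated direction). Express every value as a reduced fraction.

Apply edit: d1 := 19/5
  d5 = d2 - d3/5 = 87/5
  d6 = d4 - 9 = -23/4
  d7 = d2/3 - d1 - d3/3 = -22/15
  d8 = d7*3 + d5*3 = 239/5
  d9 = d3*4 = 52
Walk from origin (0, 0):
  seg 1: down by d6 = -23/4 → (0, 23/4)
  seg 2: down by d8 = 239/5 → (0, -841/20)
  seg 3: right by d5 = 87/5 → (87/5, -841/20)
  seg 4: up by d6 = -23/4 → (87/5, -239/5)
  seg 5: left by d8 = 239/5 → (-152/5, -239/5)

d5 = 87/5
d6 = -23/4
d7 = -22/15
d8 = 239/5
d9 = 52
endpoint = (-152/5, -239/5)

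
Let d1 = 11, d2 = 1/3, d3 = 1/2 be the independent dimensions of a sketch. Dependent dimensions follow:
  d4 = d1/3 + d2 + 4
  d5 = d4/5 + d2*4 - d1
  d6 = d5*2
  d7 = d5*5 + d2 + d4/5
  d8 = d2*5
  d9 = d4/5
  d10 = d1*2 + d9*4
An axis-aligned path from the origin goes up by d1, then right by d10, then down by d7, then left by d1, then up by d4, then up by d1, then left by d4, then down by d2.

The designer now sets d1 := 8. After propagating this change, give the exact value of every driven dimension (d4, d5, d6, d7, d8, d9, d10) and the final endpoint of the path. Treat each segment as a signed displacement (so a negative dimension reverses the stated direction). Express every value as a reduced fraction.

d4 = 7
d5 = -79/15
d6 = -158/15
d7 = -123/5
d8 = 5/3
d9 = 7/5
d10 = 108/5
endpoint = (33/5, 709/15)

Apply edit: d1 := 8
  d4 = d1/3 + d2 + 4 = 7
  d5 = d4/5 + d2*4 - d1 = -79/15
  d6 = d5*2 = -158/15
  d7 = d5*5 + d2 + d4/5 = -123/5
  d8 = d2*5 = 5/3
  d9 = d4/5 = 7/5
  d10 = d1*2 + d9*4 = 108/5
Walk from origin (0, 0):
  seg 1: up by d1 = 8 → (0, 8)
  seg 2: right by d10 = 108/5 → (108/5, 8)
  seg 3: down by d7 = -123/5 → (108/5, 163/5)
  seg 4: left by d1 = 8 → (68/5, 163/5)
  seg 5: up by d4 = 7 → (68/5, 198/5)
  seg 6: up by d1 = 8 → (68/5, 238/5)
  seg 7: left by d4 = 7 → (33/5, 238/5)
  seg 8: down by d2 = 1/3 → (33/5, 709/15)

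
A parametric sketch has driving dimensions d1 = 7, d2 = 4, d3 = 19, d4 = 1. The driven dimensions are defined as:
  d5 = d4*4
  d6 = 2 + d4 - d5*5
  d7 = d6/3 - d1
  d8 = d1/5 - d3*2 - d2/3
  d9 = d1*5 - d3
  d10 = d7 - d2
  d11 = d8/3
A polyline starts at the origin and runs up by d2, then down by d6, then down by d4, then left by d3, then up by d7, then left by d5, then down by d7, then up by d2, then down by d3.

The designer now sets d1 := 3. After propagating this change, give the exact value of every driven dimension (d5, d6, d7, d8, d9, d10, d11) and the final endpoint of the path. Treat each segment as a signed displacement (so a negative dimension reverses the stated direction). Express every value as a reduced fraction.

Apply edit: d1 := 3
  d5 = d4*4 = 4
  d6 = 2 + d4 - d5*5 = -17
  d7 = d6/3 - d1 = -26/3
  d8 = d1/5 - d3*2 - d2/3 = -581/15
  d9 = d1*5 - d3 = -4
  d10 = d7 - d2 = -38/3
  d11 = d8/3 = -581/45
Walk from origin (0, 0):
  seg 1: up by d2 = 4 → (0, 4)
  seg 2: down by d6 = -17 → (0, 21)
  seg 3: down by d4 = 1 → (0, 20)
  seg 4: left by d3 = 19 → (-19, 20)
  seg 5: up by d7 = -26/3 → (-19, 34/3)
  seg 6: left by d5 = 4 → (-23, 34/3)
  seg 7: down by d7 = -26/3 → (-23, 20)
  seg 8: up by d2 = 4 → (-23, 24)
  seg 9: down by d3 = 19 → (-23, 5)

d5 = 4
d6 = -17
d7 = -26/3
d8 = -581/15
d9 = -4
d10 = -38/3
d11 = -581/45
endpoint = (-23, 5)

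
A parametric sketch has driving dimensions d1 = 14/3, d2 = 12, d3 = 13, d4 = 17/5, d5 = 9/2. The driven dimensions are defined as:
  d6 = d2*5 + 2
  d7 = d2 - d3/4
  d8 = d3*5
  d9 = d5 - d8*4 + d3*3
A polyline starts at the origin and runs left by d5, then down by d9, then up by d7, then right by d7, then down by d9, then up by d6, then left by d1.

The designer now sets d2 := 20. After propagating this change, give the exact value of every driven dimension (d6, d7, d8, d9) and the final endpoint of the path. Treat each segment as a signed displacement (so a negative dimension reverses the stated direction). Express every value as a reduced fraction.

d6 = 102
d7 = 67/4
d8 = 65
d9 = -433/2
endpoint = (91/12, 2207/4)

Apply edit: d2 := 20
  d6 = d2*5 + 2 = 102
  d7 = d2 - d3/4 = 67/4
  d8 = d3*5 = 65
  d9 = d5 - d8*4 + d3*3 = -433/2
Walk from origin (0, 0):
  seg 1: left by d5 = 9/2 → (-9/2, 0)
  seg 2: down by d9 = -433/2 → (-9/2, 433/2)
  seg 3: up by d7 = 67/4 → (-9/2, 933/4)
  seg 4: right by d7 = 67/4 → (49/4, 933/4)
  seg 5: down by d9 = -433/2 → (49/4, 1799/4)
  seg 6: up by d6 = 102 → (49/4, 2207/4)
  seg 7: left by d1 = 14/3 → (91/12, 2207/4)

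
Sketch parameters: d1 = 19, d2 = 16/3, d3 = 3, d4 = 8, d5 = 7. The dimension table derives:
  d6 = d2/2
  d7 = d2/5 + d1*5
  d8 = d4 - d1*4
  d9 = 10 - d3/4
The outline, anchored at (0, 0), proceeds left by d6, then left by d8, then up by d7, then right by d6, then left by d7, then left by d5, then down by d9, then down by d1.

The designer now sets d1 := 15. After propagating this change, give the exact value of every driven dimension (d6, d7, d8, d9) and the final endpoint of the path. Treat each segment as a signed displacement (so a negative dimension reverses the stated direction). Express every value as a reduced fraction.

d6 = 8/3
d7 = 1141/15
d8 = -52
d9 = 37/4
endpoint = (-466/15, 3109/60)

Apply edit: d1 := 15
  d6 = d2/2 = 8/3
  d7 = d2/5 + d1*5 = 1141/15
  d8 = d4 - d1*4 = -52
  d9 = 10 - d3/4 = 37/4
Walk from origin (0, 0):
  seg 1: left by d6 = 8/3 → (-8/3, 0)
  seg 2: left by d8 = -52 → (148/3, 0)
  seg 3: up by d7 = 1141/15 → (148/3, 1141/15)
  seg 4: right by d6 = 8/3 → (52, 1141/15)
  seg 5: left by d7 = 1141/15 → (-361/15, 1141/15)
  seg 6: left by d5 = 7 → (-466/15, 1141/15)
  seg 7: down by d9 = 37/4 → (-466/15, 4009/60)
  seg 8: down by d1 = 15 → (-466/15, 3109/60)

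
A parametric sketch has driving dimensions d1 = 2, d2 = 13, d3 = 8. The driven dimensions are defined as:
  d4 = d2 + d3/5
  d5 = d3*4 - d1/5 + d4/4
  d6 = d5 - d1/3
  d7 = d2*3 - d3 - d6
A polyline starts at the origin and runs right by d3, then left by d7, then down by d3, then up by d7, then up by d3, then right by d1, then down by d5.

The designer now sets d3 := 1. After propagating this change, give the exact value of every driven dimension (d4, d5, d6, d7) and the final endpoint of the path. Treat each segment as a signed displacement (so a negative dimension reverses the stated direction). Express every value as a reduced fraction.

Apply edit: d3 := 1
  d4 = d2 + d3/5 = 66/5
  d5 = d3*4 - d1/5 + d4/4 = 69/10
  d6 = d5 - d1/3 = 187/30
  d7 = d2*3 - d3 - d6 = 953/30
Walk from origin (0, 0):
  seg 1: right by d3 = 1 → (1, 0)
  seg 2: left by d7 = 953/30 → (-923/30, 0)
  seg 3: down by d3 = 1 → (-923/30, -1)
  seg 4: up by d7 = 953/30 → (-923/30, 923/30)
  seg 5: up by d3 = 1 → (-923/30, 953/30)
  seg 6: right by d1 = 2 → (-863/30, 953/30)
  seg 7: down by d5 = 69/10 → (-863/30, 373/15)

d4 = 66/5
d5 = 69/10
d6 = 187/30
d7 = 953/30
endpoint = (-863/30, 373/15)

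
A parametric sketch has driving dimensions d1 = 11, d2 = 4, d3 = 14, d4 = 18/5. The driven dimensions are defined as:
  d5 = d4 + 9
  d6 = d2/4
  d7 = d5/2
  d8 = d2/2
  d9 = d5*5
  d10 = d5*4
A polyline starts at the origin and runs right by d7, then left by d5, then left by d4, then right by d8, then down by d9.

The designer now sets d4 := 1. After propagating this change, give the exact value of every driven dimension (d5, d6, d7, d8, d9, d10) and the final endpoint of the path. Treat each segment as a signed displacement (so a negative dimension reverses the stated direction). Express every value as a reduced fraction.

Apply edit: d4 := 1
  d5 = d4 + 9 = 10
  d6 = d2/4 = 1
  d7 = d5/2 = 5
  d8 = d2/2 = 2
  d9 = d5*5 = 50
  d10 = d5*4 = 40
Walk from origin (0, 0):
  seg 1: right by d7 = 5 → (5, 0)
  seg 2: left by d5 = 10 → (-5, 0)
  seg 3: left by d4 = 1 → (-6, 0)
  seg 4: right by d8 = 2 → (-4, 0)
  seg 5: down by d9 = 50 → (-4, -50)

d5 = 10
d6 = 1
d7 = 5
d8 = 2
d9 = 50
d10 = 40
endpoint = (-4, -50)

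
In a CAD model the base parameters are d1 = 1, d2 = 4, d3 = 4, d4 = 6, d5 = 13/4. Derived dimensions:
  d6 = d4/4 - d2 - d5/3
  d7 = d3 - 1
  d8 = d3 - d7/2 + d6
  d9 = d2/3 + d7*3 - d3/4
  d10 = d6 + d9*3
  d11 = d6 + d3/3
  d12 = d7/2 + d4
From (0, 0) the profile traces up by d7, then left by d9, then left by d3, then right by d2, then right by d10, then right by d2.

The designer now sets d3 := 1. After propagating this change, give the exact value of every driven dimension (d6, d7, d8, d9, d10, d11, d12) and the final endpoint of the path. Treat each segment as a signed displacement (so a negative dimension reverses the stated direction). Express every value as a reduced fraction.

Apply edit: d3 := 1
  d6 = d4/4 - d2 - d5/3 = -43/12
  d7 = d3 - 1 = 0
  d8 = d3 - d7/2 + d6 = -31/12
  d9 = d2/3 + d7*3 - d3/4 = 13/12
  d10 = d6 + d9*3 = -1/3
  d11 = d6 + d3/3 = -13/4
  d12 = d7/2 + d4 = 6
Walk from origin (0, 0):
  seg 1: up by d7 = 0 → (0, 0)
  seg 2: left by d9 = 13/12 → (-13/12, 0)
  seg 3: left by d3 = 1 → (-25/12, 0)
  seg 4: right by d2 = 4 → (23/12, 0)
  seg 5: right by d10 = -1/3 → (19/12, 0)
  seg 6: right by d2 = 4 → (67/12, 0)

d6 = -43/12
d7 = 0
d8 = -31/12
d9 = 13/12
d10 = -1/3
d11 = -13/4
d12 = 6
endpoint = (67/12, 0)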